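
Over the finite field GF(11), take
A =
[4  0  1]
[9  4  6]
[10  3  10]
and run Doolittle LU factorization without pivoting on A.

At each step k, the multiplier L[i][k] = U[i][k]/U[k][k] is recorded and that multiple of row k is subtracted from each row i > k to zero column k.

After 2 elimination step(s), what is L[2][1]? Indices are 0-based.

L[2][1] = 9

k=0: U[0][0]=4
  eliminate (1,0): mult=5, new row 1: (0, 4, 1); set L[1][0]=5
  eliminate (2,0): mult=8, new row 2: (0, 3, 2); set L[2][0]=8
k=1: U[1][1]=4
  eliminate (2,1): mult=9, new row 2: (0, 0, 4); set L[2][1]=9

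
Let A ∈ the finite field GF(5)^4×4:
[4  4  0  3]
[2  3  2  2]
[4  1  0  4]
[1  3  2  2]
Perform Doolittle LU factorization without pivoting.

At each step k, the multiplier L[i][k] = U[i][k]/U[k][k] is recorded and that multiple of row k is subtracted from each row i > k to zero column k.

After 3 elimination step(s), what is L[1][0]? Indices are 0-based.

L[1][0] = 3

k=0: U[0][0]=4
  eliminate (1,0): mult=3, new row 1: (0, 1, 2, 3); set L[1][0]=3
  eliminate (2,0): mult=1, new row 2: (0, 2, 0, 1); set L[2][0]=1
  eliminate (3,0): mult=4, new row 3: (0, 2, 2, 0); set L[3][0]=4
k=1: U[1][1]=1
  eliminate (2,1): mult=2, new row 2: (0, 0, 1, 0); set L[2][1]=2
  eliminate (3,1): mult=2, new row 3: (0, 0, 3, 4); set L[3][1]=2
k=2: U[2][2]=1
  eliminate (3,2): mult=3, new row 3: (0, 0, 0, 4); set L[3][2]=3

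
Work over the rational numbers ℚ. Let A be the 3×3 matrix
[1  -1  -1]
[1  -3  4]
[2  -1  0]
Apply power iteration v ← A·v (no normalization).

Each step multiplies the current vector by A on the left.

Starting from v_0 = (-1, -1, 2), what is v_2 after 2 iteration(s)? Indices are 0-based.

v_2 = (-11, -36, -14)

v_0 = (-1, -1, 2).
v_1 = A·v_0 = (-2, 10, -1).
v_2 = A·v_1 = (-11, -36, -14).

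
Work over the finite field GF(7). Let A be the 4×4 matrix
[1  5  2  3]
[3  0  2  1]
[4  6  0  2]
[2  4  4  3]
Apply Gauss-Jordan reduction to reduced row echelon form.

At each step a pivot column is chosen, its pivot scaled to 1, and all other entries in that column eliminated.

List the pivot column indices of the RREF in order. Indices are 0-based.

step 1: normalize row 0 (÷1) = (1, 5, 2, 3)
  row 1: subtract 3×row0 = (0, 6, 3, 6)
  row 2: subtract 4×row0 = (0, 0, 6, 4)
  row 3: subtract 2×row0 = (0, 1, 0, 4)
step 2: normalize row 1 (÷6) = (0, 1, 4, 1)
  row 0: subtract 5×row1 = (1, 0, 3, 5)
  row 3: subtract 1×row1 = (0, 0, 3, 3)
step 3: normalize row 2 (÷6) = (0, 0, 1, 3)
  row 0: subtract 3×row2 = (1, 0, 0, 3)
  row 1: subtract 4×row2 = (0, 1, 0, 3)
  row 3: subtract 3×row2 = (0, 0, 0, 1)
step 4: normalize row 3 (÷1) = (0, 0, 0, 1)
  row 0: subtract 3×row3 = (1, 0, 0, 0)
  row 1: subtract 3×row3 = (0, 1, 0, 0)
  row 2: subtract 3×row3 = (0, 0, 1, 0)

pivot columns: 0, 1, 2, 3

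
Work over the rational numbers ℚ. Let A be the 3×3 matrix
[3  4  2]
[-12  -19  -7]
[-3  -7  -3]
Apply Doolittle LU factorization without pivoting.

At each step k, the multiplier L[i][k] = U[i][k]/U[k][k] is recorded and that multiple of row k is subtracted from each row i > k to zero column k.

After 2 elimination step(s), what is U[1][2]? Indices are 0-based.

U[1][2] = 1

Step 1: pivot at (0,0) is 3.
  row1 ← row1 − (-4)·row0  ⇒  L[1][0]=-4, U row1=(0, -3, 1)
  row2 ← row2 − (-1)·row0  ⇒  L[2][0]=-1, U row2=(0, -3, -1)
Step 2: pivot at (1,1) is -3.
  row2 ← row2 − (1)·row1  ⇒  L[2][1]=1, U row2=(0, 0, -2)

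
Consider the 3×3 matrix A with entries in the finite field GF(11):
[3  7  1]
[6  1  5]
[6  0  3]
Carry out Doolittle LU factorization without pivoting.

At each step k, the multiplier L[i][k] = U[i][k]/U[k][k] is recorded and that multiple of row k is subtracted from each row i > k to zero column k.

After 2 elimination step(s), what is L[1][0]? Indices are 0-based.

L[1][0] = 2

[col 0] pivot 3
  R1 -= 2*R0 → (0, 9, 3)  (L[1][0] := 2)
  R2 -= 2*R0 → (0, 8, 1)  (L[2][0] := 2)
[col 1] pivot 9
  R2 -= 7*R1 → (0, 0, 2)  (L[2][1] := 7)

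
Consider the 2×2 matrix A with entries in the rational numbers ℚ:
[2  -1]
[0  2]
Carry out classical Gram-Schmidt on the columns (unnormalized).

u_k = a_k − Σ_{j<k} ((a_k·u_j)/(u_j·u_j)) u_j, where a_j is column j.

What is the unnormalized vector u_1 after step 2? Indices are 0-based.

Step 1: u_0 = a_0 = (2, 0).
Step 2: u_1 = a_1 − (-1/2)·u_0 = (0, 2).

u_1 = (0, 2)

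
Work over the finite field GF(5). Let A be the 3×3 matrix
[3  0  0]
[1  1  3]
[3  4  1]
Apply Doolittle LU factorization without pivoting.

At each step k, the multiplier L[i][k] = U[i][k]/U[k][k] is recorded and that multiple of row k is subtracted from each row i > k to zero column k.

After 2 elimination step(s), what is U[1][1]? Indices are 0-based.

[col 0] pivot 3
  R1 -= 2*R0 → (0, 1, 3)  (L[1][0] := 2)
  R2 -= 1*R0 → (0, 4, 1)  (L[2][0] := 1)
[col 1] pivot 1
  R2 -= 4*R1 → (0, 0, 4)  (L[2][1] := 4)

U[1][1] = 1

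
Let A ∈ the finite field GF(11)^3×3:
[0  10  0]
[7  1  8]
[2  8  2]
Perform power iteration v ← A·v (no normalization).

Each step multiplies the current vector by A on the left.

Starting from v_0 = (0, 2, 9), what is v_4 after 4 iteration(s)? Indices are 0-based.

v_4 = (9, 1, 7)

v_0 = (0, 2, 9).
v_1 = A·v_0 = (9, 8, 1).
v_2 = A·v_1 = (3, 2, 7).
v_3 = A·v_2 = (9, 2, 3).
v_4 = A·v_3 = (9, 1, 7).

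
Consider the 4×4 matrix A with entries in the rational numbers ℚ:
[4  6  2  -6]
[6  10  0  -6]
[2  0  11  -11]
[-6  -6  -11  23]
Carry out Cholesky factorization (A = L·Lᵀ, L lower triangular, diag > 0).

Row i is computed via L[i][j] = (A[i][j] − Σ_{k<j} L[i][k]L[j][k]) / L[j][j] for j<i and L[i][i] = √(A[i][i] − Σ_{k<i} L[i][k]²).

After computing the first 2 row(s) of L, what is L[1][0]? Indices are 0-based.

Step 1: L[0][0] = √(4) = 2.
  L[1][0] = (6) / L[0][0] = 3.
Step 2: L[1][1] = √(1) = 1.

L[1][0] = 3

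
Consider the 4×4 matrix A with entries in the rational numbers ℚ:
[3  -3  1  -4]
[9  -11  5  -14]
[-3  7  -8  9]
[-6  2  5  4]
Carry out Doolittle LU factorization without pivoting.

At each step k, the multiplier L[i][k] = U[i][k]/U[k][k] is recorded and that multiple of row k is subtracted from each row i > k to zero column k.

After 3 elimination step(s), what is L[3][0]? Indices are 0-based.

[col 0] pivot 3
  R1 -= 3*R0 → (0, -2, 2, -2)  (L[1][0] := 3)
  R2 -= -1*R0 → (0, 4, -7, 5)  (L[2][0] := -1)
  R3 -= -2*R0 → (0, -4, 7, -4)  (L[3][0] := -2)
[col 1] pivot -2
  R2 -= -2*R1 → (0, 0, -3, 1)  (L[2][1] := -2)
  R3 -= 2*R1 → (0, 0, 3, 0)  (L[3][1] := 2)
[col 2] pivot -3
  R3 -= -1*R2 → (0, 0, 0, 1)  (L[3][2] := -1)

L[3][0] = -2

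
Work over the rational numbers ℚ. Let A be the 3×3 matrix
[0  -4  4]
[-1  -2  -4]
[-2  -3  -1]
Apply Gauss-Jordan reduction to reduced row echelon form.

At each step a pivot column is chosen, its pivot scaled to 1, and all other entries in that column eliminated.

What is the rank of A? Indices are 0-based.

rank = 3

pivot(0,0): swap R0↔R1
pivot(0,0)=-1: scale R0 → (1, 2, 4)
  clear (2,0): R2 −= (-2)R0 → (0, 1, 7)
pivot(1,1)=-4: scale R1 → (0, 1, -1)
  clear (0,1): R0 −= (2)R1 → (1, 0, 6)
  clear (2,1): R2 −= (1)R1 → (0, 0, 8)
pivot(2,2)=8: scale R2 → (0, 0, 1)
  clear (0,2): R0 −= (6)R2 → (1, 0, 0)
  clear (1,2): R1 −= (-1)R2 → (0, 1, 0)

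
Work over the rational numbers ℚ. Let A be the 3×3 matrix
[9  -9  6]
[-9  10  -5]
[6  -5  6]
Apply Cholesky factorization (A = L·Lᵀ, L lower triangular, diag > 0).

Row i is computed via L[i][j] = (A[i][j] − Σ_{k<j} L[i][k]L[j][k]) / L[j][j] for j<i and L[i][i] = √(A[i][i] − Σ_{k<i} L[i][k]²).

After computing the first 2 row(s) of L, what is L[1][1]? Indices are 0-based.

Step 1: L[0][0] = √(9) = 3.
  L[1][0] = (-9) / L[0][0] = -3.
Step 2: L[1][1] = √(1) = 1.

L[1][1] = 1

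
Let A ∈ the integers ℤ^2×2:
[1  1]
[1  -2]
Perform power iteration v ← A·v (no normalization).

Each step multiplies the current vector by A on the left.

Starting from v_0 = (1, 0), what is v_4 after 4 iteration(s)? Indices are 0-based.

v_0 = (1, 0).
v_1 = A·v_0 = (1, 1).
v_2 = A·v_1 = (2, -1).
v_3 = A·v_2 = (1, 4).
v_4 = A·v_3 = (5, -7).

v_4 = (5, -7)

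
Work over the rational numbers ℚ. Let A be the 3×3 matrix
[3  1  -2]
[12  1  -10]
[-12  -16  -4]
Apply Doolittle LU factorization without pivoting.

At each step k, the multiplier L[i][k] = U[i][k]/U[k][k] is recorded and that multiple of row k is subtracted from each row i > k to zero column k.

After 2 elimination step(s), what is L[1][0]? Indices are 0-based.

L[1][0] = 4

[col 0] pivot 3
  R1 -= 4*R0 → (0, -3, -2)  (L[1][0] := 4)
  R2 -= -4*R0 → (0, -12, -12)  (L[2][0] := -4)
[col 1] pivot -3
  R2 -= 4*R1 → (0, 0, -4)  (L[2][1] := 4)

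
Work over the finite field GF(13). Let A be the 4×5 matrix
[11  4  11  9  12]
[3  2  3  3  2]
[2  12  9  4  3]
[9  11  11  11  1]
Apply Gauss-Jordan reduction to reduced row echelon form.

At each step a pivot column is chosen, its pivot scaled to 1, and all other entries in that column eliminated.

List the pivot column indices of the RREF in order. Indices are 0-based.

pivot columns: 0, 1, 2, 3

[1] R0 /= 11  ⇒  (1, 11, 1, 2, 7)
     R1 -= 3·R0  ⇒  (0, 8, 0, 10, 7)
     R2 -= 2·R0  ⇒  (0, 3, 7, 0, 2)
     R3 -= 9·R0  ⇒  (0, 3, 2, 6, 3)
[2] R1 /= 8  ⇒  (0, 1, 0, 11, 9)
     R0 -= 11·R1  ⇒  (1, 0, 1, 11, 12)
     R2 -= 3·R1  ⇒  (0, 0, 7, 6, 1)
     R3 -= 3·R1  ⇒  (0, 0, 2, 12, 2)
[3] R2 /= 7  ⇒  (0, 0, 1, 12, 2)
     R0 -= 1·R2  ⇒  (1, 0, 0, 12, 10)
     R3 -= 2·R2  ⇒  (0, 0, 0, 1, 11)
[4] R3 /= 1  ⇒  (0, 0, 0, 1, 11)
     R0 -= 12·R3  ⇒  (1, 0, 0, 0, 8)
     R1 -= 11·R3  ⇒  (0, 1, 0, 0, 5)
     R2 -= 12·R3  ⇒  (0, 0, 1, 0, 0)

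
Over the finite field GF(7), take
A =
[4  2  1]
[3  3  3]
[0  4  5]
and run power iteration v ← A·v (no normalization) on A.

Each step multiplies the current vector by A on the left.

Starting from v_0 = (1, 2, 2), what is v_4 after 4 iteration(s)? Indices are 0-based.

v_4 = (5, 1, 3)

v_0 = (1, 2, 2).
v_1 = A·v_0 = (3, 1, 4).
v_2 = A·v_1 = (4, 3, 3).
v_3 = A·v_2 = (4, 2, 6).
v_4 = A·v_3 = (5, 1, 3).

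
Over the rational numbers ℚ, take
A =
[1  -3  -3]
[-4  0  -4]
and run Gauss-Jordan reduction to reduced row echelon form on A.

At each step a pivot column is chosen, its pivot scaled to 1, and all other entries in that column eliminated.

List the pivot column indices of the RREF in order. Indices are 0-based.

pivot columns: 0, 1

step 1: normalize row 0 (÷1) = (1, -3, -3)
  row 1: subtract -4×row0 = (0, -12, -16)
step 2: normalize row 1 (÷-12) = (0, 1, 4/3)
  row 0: subtract -3×row1 = (1, 0, 1)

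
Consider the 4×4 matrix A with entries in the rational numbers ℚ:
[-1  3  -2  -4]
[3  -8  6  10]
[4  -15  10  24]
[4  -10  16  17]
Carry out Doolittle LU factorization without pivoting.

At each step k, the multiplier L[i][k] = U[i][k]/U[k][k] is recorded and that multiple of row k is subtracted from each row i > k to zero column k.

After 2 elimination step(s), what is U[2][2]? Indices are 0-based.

[col 0] pivot -1
  R1 -= -3*R0 → (0, 1, 0, -2)  (L[1][0] := -3)
  R2 -= -4*R0 → (0, -3, 2, 8)  (L[2][0] := -4)
  R3 -= -4*R0 → (0, 2, 8, 1)  (L[3][0] := -4)
[col 1] pivot 1
  R2 -= -3*R1 → (0, 0, 2, 2)  (L[2][1] := -3)
  R3 -= 2*R1 → (0, 0, 8, 5)  (L[3][1] := 2)

U[2][2] = 2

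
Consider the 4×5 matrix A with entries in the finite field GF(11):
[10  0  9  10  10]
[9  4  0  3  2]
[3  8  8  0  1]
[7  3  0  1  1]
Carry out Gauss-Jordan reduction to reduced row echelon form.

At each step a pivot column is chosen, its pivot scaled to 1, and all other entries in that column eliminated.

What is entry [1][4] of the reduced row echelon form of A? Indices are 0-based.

M[1][4] = 3

step 1: normalize row 0 (÷10) = (1, 0, 2, 1, 1)
  row 1: subtract 9×row0 = (0, 4, 4, 5, 4)
  row 2: subtract 3×row0 = (0, 8, 2, 8, 9)
  row 3: subtract 7×row0 = (0, 3, 8, 5, 5)
step 2: normalize row 1 (÷4) = (0, 1, 1, 4, 1)
  row 2: subtract 8×row1 = (0, 0, 5, 9, 1)
  row 3: subtract 3×row1 = (0, 0, 5, 4, 2)
step 3: normalize row 2 (÷5) = (0, 0, 1, 4, 9)
  row 0: subtract 2×row2 = (1, 0, 0, 4, 5)
  row 1: subtract 1×row2 = (0, 1, 0, 0, 3)
  row 3: subtract 5×row2 = (0, 0, 0, 6, 1)
step 4: normalize row 3 (÷6) = (0, 0, 0, 1, 2)
  row 0: subtract 4×row3 = (1, 0, 0, 0, 8)
  row 2: subtract 4×row3 = (0, 0, 1, 0, 1)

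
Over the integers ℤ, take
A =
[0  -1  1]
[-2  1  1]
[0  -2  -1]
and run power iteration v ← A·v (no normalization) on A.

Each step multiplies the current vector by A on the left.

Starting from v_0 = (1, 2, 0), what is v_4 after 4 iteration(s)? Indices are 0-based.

v_4 = (-16, 0, -20)

v_0 = (1, 2, 0).
v_1 = A·v_0 = (-2, 0, -4).
v_2 = A·v_1 = (-4, 0, 4).
v_3 = A·v_2 = (4, 12, -4).
v_4 = A·v_3 = (-16, 0, -20).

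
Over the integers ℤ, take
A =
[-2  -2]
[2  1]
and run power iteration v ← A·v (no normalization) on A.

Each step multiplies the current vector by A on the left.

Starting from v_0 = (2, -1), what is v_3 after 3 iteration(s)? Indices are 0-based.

v_0 = (2, -1).
v_1 = A·v_0 = (-2, 3).
v_2 = A·v_1 = (-2, -1).
v_3 = A·v_2 = (6, -5).

v_3 = (6, -5)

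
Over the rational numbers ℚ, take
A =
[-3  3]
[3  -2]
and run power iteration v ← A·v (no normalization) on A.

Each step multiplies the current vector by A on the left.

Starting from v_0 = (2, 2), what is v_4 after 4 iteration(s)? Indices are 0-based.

v_0 = (2, 2).
v_1 = A·v_0 = (0, 2).
v_2 = A·v_1 = (6, -4).
v_3 = A·v_2 = (-30, 26).
v_4 = A·v_3 = (168, -142).

v_4 = (168, -142)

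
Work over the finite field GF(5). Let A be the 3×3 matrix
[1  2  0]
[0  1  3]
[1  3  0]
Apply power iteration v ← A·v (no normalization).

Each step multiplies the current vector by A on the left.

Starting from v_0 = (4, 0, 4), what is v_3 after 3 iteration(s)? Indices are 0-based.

v_3 = (1, 4, 0)

v_0 = (4, 0, 4).
v_1 = A·v_0 = (4, 2, 4).
v_2 = A·v_1 = (3, 4, 0).
v_3 = A·v_2 = (1, 4, 0).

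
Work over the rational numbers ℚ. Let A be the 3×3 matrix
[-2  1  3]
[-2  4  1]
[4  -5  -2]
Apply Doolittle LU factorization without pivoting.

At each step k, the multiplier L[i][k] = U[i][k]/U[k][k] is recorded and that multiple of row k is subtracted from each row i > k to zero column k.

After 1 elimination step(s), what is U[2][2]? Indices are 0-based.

[col 0] pivot -2
  R1 -= 1*R0 → (0, 3, -2)  (L[1][0] := 1)
  R2 -= -2*R0 → (0, -3, 4)  (L[2][0] := -2)

U[2][2] = 4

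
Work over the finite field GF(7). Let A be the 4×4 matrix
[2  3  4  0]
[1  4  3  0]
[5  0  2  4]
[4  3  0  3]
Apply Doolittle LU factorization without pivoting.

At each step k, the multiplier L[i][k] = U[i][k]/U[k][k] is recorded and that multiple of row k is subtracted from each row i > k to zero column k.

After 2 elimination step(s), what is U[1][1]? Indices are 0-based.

Step 1: pivot at (0,0) is 2.
  row1 ← row1 − (4)·row0  ⇒  L[1][0]=4, U row1=(0, 6, 1, 0)
  row2 ← row2 − (6)·row0  ⇒  L[2][0]=6, U row2=(0, 3, 6, 4)
  row3 ← row3 − (2)·row0  ⇒  L[3][0]=2, U row3=(0, 4, 6, 3)
Step 2: pivot at (1,1) is 6.
  row2 ← row2 − (4)·row1  ⇒  L[2][1]=4, U row2=(0, 0, 2, 4)
  row3 ← row3 − (3)·row1  ⇒  L[3][1]=3, U row3=(0, 0, 3, 3)

U[1][1] = 6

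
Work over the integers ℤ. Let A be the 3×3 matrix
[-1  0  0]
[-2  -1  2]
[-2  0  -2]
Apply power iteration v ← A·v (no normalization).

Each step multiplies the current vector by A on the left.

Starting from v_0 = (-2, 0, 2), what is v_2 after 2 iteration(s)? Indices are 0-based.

v_0 = (-2, 0, 2).
v_1 = A·v_0 = (2, 8, 0).
v_2 = A·v_1 = (-2, -12, -4).

v_2 = (-2, -12, -4)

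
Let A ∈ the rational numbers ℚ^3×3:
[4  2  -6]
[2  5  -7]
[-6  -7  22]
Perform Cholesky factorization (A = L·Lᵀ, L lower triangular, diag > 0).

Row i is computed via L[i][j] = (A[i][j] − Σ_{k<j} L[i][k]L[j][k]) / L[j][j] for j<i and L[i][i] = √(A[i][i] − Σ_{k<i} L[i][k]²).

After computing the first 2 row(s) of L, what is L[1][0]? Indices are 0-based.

L[1][0] = 1

Step 1: L[0][0] = √(4) = 2.
  L[1][0] = (2) / L[0][0] = 1.
Step 2: L[1][1] = √(4) = 2.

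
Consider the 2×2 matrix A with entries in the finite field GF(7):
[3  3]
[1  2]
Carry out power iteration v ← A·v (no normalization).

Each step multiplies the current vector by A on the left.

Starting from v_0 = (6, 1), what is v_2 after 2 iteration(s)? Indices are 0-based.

v_2 = (3, 2)

v_0 = (6, 1).
v_1 = A·v_0 = (0, 1).
v_2 = A·v_1 = (3, 2).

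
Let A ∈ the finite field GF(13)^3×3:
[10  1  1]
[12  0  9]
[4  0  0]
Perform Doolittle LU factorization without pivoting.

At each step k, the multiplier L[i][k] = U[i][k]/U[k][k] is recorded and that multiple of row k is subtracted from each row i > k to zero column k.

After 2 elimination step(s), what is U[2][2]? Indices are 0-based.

U[2][2] = 10

Step 1: pivot at (0,0) is 10.
  row1 ← row1 − (9)·row0  ⇒  L[1][0]=9, U row1=(0, 4, 0)
  row2 ← row2 − (3)·row0  ⇒  L[2][0]=3, U row2=(0, 10, 10)
Step 2: pivot at (1,1) is 4.
  row2 ← row2 − (9)·row1  ⇒  L[2][1]=9, U row2=(0, 0, 10)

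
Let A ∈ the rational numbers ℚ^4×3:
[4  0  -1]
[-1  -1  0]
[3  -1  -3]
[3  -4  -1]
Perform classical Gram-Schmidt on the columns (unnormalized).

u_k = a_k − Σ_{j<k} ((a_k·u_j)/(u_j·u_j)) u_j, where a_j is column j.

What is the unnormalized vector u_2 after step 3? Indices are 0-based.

Step 1: u_0 = a_0 = (4, -1, 3, 3).
Step 2: u_1 = a_1 − (-2/5)·u_0 = (8/5, -7/5, 1/5, -14/5).
Step 3: u_2 = a_2 − (-16/35)·u_0 − (3/62)·u_1 = (163/217, -169/434, -711/434, 110/217).

u_2 = (163/217, -169/434, -711/434, 110/217)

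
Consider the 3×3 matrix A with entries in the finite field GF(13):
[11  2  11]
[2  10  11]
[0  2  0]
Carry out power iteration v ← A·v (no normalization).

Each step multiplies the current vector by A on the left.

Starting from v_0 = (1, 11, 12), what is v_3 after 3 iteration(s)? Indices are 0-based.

v_0 = (1, 11, 12).
v_1 = A·v_0 = (9, 10, 9).
v_2 = A·v_1 = (10, 9, 7).
v_3 = A·v_2 = (10, 5, 5).

v_3 = (10, 5, 5)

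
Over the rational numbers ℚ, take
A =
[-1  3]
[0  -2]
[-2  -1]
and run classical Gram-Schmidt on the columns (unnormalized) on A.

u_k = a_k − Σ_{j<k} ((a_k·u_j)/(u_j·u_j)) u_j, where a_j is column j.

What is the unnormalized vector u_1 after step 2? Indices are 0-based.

u_1 = (14/5, -2, -7/5)

Step 1: u_0 = a_0 = (-1, 0, -2).
Step 2: u_1 = a_1 − (-1/5)·u_0 = (14/5, -2, -7/5).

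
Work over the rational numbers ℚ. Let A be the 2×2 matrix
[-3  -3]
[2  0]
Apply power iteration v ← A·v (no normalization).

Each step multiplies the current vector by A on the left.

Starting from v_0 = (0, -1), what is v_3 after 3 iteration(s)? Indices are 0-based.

v_3 = (9, -18)

v_0 = (0, -1).
v_1 = A·v_0 = (3, 0).
v_2 = A·v_1 = (-9, 6).
v_3 = A·v_2 = (9, -18).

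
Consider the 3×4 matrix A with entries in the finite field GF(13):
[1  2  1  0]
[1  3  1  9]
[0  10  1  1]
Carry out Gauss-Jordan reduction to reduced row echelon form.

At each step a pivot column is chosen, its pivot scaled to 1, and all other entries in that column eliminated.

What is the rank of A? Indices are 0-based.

rank = 3

pivot(0,0)=1: scale R0 → (1, 2, 1, 0)
  clear (1,0): R1 −= (1)R0 → (0, 1, 0, 9)
pivot(1,1)=1: scale R1 → (0, 1, 0, 9)
  clear (0,1): R0 −= (2)R1 → (1, 0, 1, 8)
  clear (2,1): R2 −= (10)R1 → (0, 0, 1, 2)
pivot(2,2)=1: scale R2 → (0, 0, 1, 2)
  clear (0,2): R0 −= (1)R2 → (1, 0, 0, 6)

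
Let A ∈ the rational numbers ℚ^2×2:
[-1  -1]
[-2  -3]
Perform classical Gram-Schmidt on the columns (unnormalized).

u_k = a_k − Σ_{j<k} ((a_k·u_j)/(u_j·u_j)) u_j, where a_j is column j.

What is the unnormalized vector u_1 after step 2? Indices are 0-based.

Step 1: u_0 = a_0 = (-1, -2).
Step 2: u_1 = a_1 − (7/5)·u_0 = (2/5, -1/5).

u_1 = (2/5, -1/5)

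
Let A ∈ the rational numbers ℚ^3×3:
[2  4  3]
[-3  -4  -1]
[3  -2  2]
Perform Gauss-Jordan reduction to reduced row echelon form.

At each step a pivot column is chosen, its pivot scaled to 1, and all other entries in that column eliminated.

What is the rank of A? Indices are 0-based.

pivot(0,0)=2: scale R0 → (1, 2, 3/2)
  clear (1,0): R1 −= (-3)R0 → (0, 2, 7/2)
  clear (2,0): R2 −= (3)R0 → (0, -8, -5/2)
pivot(1,1)=2: scale R1 → (0, 1, 7/4)
  clear (0,1): R0 −= (2)R1 → (1, 0, -2)
  clear (2,1): R2 −= (-8)R1 → (0, 0, 23/2)
pivot(2,2)=23/2: scale R2 → (0, 0, 1)
  clear (0,2): R0 −= (-2)R2 → (1, 0, 0)
  clear (1,2): R1 −= (7/4)R2 → (0, 1, 0)

rank = 3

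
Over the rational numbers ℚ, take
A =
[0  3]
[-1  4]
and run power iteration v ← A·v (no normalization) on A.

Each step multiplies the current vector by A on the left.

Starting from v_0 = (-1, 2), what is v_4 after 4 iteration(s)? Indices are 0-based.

v_0 = (-1, 2).
v_1 = A·v_0 = (6, 9).
v_2 = A·v_1 = (27, 30).
v_3 = A·v_2 = (90, 93).
v_4 = A·v_3 = (279, 282).

v_4 = (279, 282)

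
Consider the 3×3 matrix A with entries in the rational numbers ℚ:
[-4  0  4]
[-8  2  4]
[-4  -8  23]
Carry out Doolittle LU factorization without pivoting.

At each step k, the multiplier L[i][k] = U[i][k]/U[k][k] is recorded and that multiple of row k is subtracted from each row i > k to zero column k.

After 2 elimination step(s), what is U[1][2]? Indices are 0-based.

k=0: U[0][0]=-4
  eliminate (1,0): mult=2, new row 1: (0, 2, -4); set L[1][0]=2
  eliminate (2,0): mult=1, new row 2: (0, -8, 19); set L[2][0]=1
k=1: U[1][1]=2
  eliminate (2,1): mult=-4, new row 2: (0, 0, 3); set L[2][1]=-4

U[1][2] = -4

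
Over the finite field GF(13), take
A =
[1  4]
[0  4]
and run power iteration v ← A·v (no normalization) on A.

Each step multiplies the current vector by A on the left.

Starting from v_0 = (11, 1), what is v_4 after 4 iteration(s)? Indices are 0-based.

v_0 = (11, 1).
v_1 = A·v_0 = (2, 4).
v_2 = A·v_1 = (5, 3).
v_3 = A·v_2 = (4, 12).
v_4 = A·v_3 = (0, 9).

v_4 = (0, 9)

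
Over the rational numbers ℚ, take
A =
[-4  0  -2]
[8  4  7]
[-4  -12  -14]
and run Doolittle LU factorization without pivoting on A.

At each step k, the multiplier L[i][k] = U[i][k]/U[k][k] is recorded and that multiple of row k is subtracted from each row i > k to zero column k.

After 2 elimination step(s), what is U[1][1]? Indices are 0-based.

U[1][1] = 4

Step 1: pivot at (0,0) is -4.
  row1 ← row1 − (-2)·row0  ⇒  L[1][0]=-2, U row1=(0, 4, 3)
  row2 ← row2 − (1)·row0  ⇒  L[2][0]=1, U row2=(0, -12, -12)
Step 2: pivot at (1,1) is 4.
  row2 ← row2 − (-3)·row1  ⇒  L[2][1]=-3, U row2=(0, 0, -3)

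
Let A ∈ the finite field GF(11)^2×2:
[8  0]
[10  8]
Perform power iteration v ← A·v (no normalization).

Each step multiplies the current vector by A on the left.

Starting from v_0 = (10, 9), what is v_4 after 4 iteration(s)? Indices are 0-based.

v_0 = (10, 9).
v_1 = A·v_0 = (3, 7).
v_2 = A·v_1 = (2, 9).
v_3 = A·v_2 = (5, 4).
v_4 = A·v_3 = (7, 5).

v_4 = (7, 5)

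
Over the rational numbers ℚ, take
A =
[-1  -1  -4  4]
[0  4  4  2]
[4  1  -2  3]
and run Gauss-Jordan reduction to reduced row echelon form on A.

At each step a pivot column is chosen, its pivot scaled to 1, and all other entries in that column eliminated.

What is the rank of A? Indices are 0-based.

pivot(0,0)=-1: scale R0 → (1, 1, 4, -4)
  clear (2,0): R2 −= (4)R0 → (0, -3, -18, 19)
pivot(1,1)=4: scale R1 → (0, 1, 1, 1/2)
  clear (0,1): R0 −= (1)R1 → (1, 0, 3, -9/2)
  clear (2,1): R2 −= (-3)R1 → (0, 0, -15, 41/2)
pivot(2,2)=-15: scale R2 → (0, 0, 1, -41/30)
  clear (0,2): R0 −= (3)R2 → (1, 0, 0, -2/5)
  clear (1,2): R1 −= (1)R2 → (0, 1, 0, 28/15)

rank = 3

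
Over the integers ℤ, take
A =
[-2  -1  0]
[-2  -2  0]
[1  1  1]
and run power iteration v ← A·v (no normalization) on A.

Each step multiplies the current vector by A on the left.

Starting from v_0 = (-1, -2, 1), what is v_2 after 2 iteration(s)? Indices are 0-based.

v_2 = (-14, -20, 8)

v_0 = (-1, -2, 1).
v_1 = A·v_0 = (4, 6, -2).
v_2 = A·v_1 = (-14, -20, 8).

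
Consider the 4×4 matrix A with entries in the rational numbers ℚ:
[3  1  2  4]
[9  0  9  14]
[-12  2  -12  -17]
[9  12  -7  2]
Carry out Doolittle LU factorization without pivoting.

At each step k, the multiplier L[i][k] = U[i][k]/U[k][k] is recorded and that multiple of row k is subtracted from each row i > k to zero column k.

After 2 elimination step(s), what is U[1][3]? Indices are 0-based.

[col 0] pivot 3
  R1 -= 3*R0 → (0, -3, 3, 2)  (L[1][0] := 3)
  R2 -= -4*R0 → (0, 6, -4, -1)  (L[2][0] := -4)
  R3 -= 3*R0 → (0, 9, -13, -10)  (L[3][0] := 3)
[col 1] pivot -3
  R2 -= -2*R1 → (0, 0, 2, 3)  (L[2][1] := -2)
  R3 -= -3*R1 → (0, 0, -4, -4)  (L[3][1] := -3)

U[1][3] = 2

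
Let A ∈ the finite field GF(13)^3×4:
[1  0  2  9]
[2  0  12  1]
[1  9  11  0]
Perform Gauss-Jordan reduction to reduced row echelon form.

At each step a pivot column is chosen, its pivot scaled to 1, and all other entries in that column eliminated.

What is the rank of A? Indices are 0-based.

step 1: normalize row 0 (÷1) = (1, 0, 2, 9)
  row 1: subtract 2×row0 = (0, 0, 8, 9)
  row 2: subtract 1×row0 = (0, 9, 9, 4)
step 2: exchange rows 1,2
step 2: normalize row 1 (÷9) = (0, 1, 1, 12)
step 3: normalize row 2 (÷8) = (0, 0, 1, 6)
  row 0: subtract 2×row2 = (1, 0, 0, 10)
  row 1: subtract 1×row2 = (0, 1, 0, 6)

rank = 3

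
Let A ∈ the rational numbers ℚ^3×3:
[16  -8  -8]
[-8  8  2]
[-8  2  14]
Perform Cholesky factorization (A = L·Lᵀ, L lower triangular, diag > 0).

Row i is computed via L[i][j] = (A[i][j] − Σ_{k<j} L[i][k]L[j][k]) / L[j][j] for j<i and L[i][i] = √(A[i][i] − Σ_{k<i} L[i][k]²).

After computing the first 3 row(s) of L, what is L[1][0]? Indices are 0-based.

L[1][0] = -2

Step 1: L[0][0] = √(16) = 4.
  L[1][0] = (-8) / L[0][0] = -2.
Step 2: L[1][1] = √(4) = 2.
  L[2][0] = (-8) / L[0][0] = -2.
  L[2][1] = (-2) / L[1][1] = -1.
Step 3: L[2][2] = √(9) = 3.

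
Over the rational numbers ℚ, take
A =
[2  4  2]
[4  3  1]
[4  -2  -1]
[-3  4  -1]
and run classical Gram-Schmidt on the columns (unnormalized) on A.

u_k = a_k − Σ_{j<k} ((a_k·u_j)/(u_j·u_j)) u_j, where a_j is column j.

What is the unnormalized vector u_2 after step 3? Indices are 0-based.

u_2 = (8/9, -2/9, -11/9, -4/3)

Step 1: u_0 = a_0 = (2, 4, 4, -3).
Step 2: u_1 = a_1 − (0)·u_0 = (4, 3, -2, 4).
Step 3: u_2 = a_2 − (7/45)·u_0 − (1/5)·u_1 = (8/9, -2/9, -11/9, -4/3).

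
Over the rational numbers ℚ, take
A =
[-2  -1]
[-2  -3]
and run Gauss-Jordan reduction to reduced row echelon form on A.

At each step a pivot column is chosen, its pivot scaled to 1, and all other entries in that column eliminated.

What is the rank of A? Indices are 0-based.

step 1: normalize row 0 (÷-2) = (1, 1/2)
  row 1: subtract -2×row0 = (0, -2)
step 2: normalize row 1 (÷-2) = (0, 1)
  row 0: subtract 1/2×row1 = (1, 0)

rank = 2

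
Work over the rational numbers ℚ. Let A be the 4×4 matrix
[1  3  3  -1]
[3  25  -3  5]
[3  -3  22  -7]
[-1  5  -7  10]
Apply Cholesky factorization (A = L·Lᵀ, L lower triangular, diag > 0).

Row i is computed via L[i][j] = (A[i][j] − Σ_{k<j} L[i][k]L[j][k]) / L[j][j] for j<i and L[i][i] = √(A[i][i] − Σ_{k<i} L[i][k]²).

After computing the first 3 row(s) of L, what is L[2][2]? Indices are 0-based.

Step 1: L[0][0] = √(1) = 1.
  L[1][0] = (3) / L[0][0] = 3.
Step 2: L[1][1] = √(16) = 4.
  L[2][0] = (3) / L[0][0] = 3.
  L[2][1] = (-12) / L[1][1] = -3.
Step 3: L[2][2] = √(4) = 2.

L[2][2] = 2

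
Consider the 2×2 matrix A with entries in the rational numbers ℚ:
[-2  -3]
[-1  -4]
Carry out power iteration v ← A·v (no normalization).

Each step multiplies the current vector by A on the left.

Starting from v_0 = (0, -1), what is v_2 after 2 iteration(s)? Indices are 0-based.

v_2 = (-18, -19)

v_0 = (0, -1).
v_1 = A·v_0 = (3, 4).
v_2 = A·v_1 = (-18, -19).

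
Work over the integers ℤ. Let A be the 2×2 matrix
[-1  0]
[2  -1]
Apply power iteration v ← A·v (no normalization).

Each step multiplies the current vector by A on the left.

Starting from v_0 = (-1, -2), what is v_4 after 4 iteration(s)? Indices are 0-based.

v_4 = (-1, 6)

v_0 = (-1, -2).
v_1 = A·v_0 = (1, 0).
v_2 = A·v_1 = (-1, 2).
v_3 = A·v_2 = (1, -4).
v_4 = A·v_3 = (-1, 6).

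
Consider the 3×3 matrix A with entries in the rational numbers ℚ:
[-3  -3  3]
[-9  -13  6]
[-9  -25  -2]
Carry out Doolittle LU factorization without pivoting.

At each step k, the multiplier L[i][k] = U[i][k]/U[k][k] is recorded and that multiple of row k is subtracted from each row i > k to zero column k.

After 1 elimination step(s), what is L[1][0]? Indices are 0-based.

k=0: U[0][0]=-3
  eliminate (1,0): mult=3, new row 1: (0, -4, -3); set L[1][0]=3
  eliminate (2,0): mult=3, new row 2: (0, -16, -11); set L[2][0]=3

L[1][0] = 3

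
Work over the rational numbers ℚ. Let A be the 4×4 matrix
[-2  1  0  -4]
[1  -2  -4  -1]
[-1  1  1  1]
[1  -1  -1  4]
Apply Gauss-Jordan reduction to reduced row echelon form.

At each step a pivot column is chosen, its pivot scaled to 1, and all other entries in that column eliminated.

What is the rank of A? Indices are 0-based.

rank = 4

step 1: normalize row 0 (÷-2) = (1, -1/2, 0, 2)
  row 1: subtract 1×row0 = (0, -3/2, -4, -3)
  row 2: subtract -1×row0 = (0, 1/2, 1, 3)
  row 3: subtract 1×row0 = (0, -1/2, -1, 2)
step 2: normalize row 1 (÷-3/2) = (0, 1, 8/3, 2)
  row 0: subtract -1/2×row1 = (1, 0, 4/3, 3)
  row 2: subtract 1/2×row1 = (0, 0, -1/3, 2)
  row 3: subtract -1/2×row1 = (0, 0, 1/3, 3)
step 3: normalize row 2 (÷-1/3) = (0, 0, 1, -6)
  row 0: subtract 4/3×row2 = (1, 0, 0, 11)
  row 1: subtract 8/3×row2 = (0, 1, 0, 18)
  row 3: subtract 1/3×row2 = (0, 0, 0, 5)
step 4: normalize row 3 (÷5) = (0, 0, 0, 1)
  row 0: subtract 11×row3 = (1, 0, 0, 0)
  row 1: subtract 18×row3 = (0, 1, 0, 0)
  row 2: subtract -6×row3 = (0, 0, 1, 0)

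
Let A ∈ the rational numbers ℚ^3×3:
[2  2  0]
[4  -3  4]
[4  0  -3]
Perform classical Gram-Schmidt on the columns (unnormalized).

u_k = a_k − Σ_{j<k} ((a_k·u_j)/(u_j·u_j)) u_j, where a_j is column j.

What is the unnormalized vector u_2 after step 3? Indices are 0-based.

u_2 = (222/101, 148/101, -259/101)

Step 1: u_0 = a_0 = (2, 4, 4).
Step 2: u_1 = a_1 − (-2/9)·u_0 = (22/9, -19/9, 8/9).
Step 3: u_2 = a_2 − (1/9)·u_0 − (-100/101)·u_1 = (222/101, 148/101, -259/101).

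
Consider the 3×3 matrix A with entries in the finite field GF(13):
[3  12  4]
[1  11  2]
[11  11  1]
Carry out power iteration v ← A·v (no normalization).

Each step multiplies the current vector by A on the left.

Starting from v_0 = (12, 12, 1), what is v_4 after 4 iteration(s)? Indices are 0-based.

v_0 = (12, 12, 1).
v_1 = A·v_0 = (2, 3, 5).
v_2 = A·v_1 = (10, 6, 8).
v_3 = A·v_2 = (4, 1, 2).
v_4 = A·v_3 = (6, 6, 5).

v_4 = (6, 6, 5)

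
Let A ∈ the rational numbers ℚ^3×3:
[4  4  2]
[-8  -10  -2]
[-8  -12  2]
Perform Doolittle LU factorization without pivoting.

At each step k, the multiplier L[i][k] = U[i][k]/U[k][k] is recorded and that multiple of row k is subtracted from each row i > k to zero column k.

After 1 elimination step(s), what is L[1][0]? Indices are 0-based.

Step 1: pivot at (0,0) is 4.
  row1 ← row1 − (-2)·row0  ⇒  L[1][0]=-2, U row1=(0, -2, 2)
  row2 ← row2 − (-2)·row0  ⇒  L[2][0]=-2, U row2=(0, -4, 6)

L[1][0] = -2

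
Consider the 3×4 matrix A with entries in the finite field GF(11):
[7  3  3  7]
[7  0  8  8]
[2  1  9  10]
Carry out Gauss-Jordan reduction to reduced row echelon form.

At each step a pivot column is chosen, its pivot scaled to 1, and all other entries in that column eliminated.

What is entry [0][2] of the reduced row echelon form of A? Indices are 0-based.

step 1: normalize row 0 (÷7) = (1, 2, 2, 1)
  row 1: subtract 7×row0 = (0, 8, 5, 1)
  row 2: subtract 2×row0 = (0, 8, 5, 8)
step 2: normalize row 1 (÷8) = (0, 1, 2, 7)
  row 0: subtract 2×row1 = (1, 0, 9, 9)
  row 2: subtract 8×row1 = (0, 0, 0, 7)
skip col 2 (zero from row 2)
step 3: normalize row 2 (÷7) = (0, 0, 0, 1)
  row 0: subtract 9×row2 = (1, 0, 9, 0)
  row 1: subtract 7×row2 = (0, 1, 2, 0)

M[0][2] = 9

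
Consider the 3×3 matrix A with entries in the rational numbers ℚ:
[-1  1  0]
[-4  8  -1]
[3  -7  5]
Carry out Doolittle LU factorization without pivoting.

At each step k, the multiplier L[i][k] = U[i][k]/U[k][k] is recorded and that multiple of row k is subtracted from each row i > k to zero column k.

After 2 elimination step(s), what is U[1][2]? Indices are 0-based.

Step 1: pivot at (0,0) is -1.
  row1 ← row1 − (4)·row0  ⇒  L[1][0]=4, U row1=(0, 4, -1)
  row2 ← row2 − (-3)·row0  ⇒  L[2][0]=-3, U row2=(0, -4, 5)
Step 2: pivot at (1,1) is 4.
  row2 ← row2 − (-1)·row1  ⇒  L[2][1]=-1, U row2=(0, 0, 4)

U[1][2] = -1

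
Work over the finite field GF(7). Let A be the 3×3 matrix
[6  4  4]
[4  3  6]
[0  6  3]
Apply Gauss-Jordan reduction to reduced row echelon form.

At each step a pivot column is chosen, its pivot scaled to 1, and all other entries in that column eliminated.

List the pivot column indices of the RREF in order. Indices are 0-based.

pivot(0,0)=6: scale R0 → (1, 3, 3)
  clear (1,0): R1 −= (4)R0 → (0, 5, 1)
pivot(1,1)=5: scale R1 → (0, 1, 3)
  clear (0,1): R0 −= (3)R1 → (1, 0, 1)
  clear (2,1): R2 −= (6)R1 → (0, 0, 6)
pivot(2,2)=6: scale R2 → (0, 0, 1)
  clear (0,2): R0 −= (1)R2 → (1, 0, 0)
  clear (1,2): R1 −= (3)R2 → (0, 1, 0)

pivot columns: 0, 1, 2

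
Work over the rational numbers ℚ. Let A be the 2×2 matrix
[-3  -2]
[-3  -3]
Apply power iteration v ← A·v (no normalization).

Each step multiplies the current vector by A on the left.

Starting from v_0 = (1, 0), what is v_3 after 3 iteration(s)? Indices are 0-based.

v_3 = (-81, -99)

v_0 = (1, 0).
v_1 = A·v_0 = (-3, -3).
v_2 = A·v_1 = (15, 18).
v_3 = A·v_2 = (-81, -99).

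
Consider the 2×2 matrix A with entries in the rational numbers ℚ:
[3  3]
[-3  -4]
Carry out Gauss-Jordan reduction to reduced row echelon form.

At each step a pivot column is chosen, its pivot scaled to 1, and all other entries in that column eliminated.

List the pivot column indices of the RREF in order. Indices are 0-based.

pivot columns: 0, 1

step 1: normalize row 0 (÷3) = (1, 1)
  row 1: subtract -3×row0 = (0, -1)
step 2: normalize row 1 (÷-1) = (0, 1)
  row 0: subtract 1×row1 = (1, 0)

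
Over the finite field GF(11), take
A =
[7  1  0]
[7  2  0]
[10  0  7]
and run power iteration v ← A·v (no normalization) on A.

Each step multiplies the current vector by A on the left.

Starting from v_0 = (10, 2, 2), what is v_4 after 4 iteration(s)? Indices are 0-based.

v_0 = (10, 2, 2).
v_1 = A·v_0 = (6, 8, 4).
v_2 = A·v_1 = (6, 3, 0).
v_3 = A·v_2 = (1, 4, 5).
v_4 = A·v_3 = (0, 4, 1).

v_4 = (0, 4, 1)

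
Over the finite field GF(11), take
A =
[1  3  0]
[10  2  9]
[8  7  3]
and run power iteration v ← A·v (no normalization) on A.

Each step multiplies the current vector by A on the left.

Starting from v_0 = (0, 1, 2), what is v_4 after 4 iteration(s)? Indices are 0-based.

v_0 = (0, 1, 2).
v_1 = A·v_0 = (3, 9, 2).
v_2 = A·v_1 = (8, 0, 5).
v_3 = A·v_2 = (8, 4, 2).
v_4 = A·v_3 = (9, 7, 10).

v_4 = (9, 7, 10)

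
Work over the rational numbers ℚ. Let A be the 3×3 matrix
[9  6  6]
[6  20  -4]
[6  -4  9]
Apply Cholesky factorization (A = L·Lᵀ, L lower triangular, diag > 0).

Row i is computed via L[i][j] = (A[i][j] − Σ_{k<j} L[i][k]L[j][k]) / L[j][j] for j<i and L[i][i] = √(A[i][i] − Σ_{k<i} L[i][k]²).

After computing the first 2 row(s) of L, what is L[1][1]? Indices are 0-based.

Step 1: L[0][0] = √(9) = 3.
  L[1][0] = (6) / L[0][0] = 2.
Step 2: L[1][1] = √(16) = 4.

L[1][1] = 4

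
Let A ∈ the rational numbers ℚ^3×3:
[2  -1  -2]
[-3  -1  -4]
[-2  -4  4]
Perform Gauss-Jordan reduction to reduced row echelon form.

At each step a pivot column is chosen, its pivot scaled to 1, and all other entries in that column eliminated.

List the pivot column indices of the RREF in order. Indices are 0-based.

pivot columns: 0, 1, 2

step 1: normalize row 0 (÷2) = (1, -1/2, -1)
  row 1: subtract -3×row0 = (0, -5/2, -7)
  row 2: subtract -2×row0 = (0, -5, 2)
step 2: normalize row 1 (÷-5/2) = (0, 1, 14/5)
  row 0: subtract -1/2×row1 = (1, 0, 2/5)
  row 2: subtract -5×row1 = (0, 0, 16)
step 3: normalize row 2 (÷16) = (0, 0, 1)
  row 0: subtract 2/5×row2 = (1, 0, 0)
  row 1: subtract 14/5×row2 = (0, 1, 0)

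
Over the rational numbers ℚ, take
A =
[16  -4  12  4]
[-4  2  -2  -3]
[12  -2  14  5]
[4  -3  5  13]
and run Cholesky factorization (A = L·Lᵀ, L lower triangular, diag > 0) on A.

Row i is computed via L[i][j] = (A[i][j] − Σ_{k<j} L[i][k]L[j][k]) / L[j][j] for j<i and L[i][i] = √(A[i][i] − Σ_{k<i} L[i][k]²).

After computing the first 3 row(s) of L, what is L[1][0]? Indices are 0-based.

L[1][0] = -1

Step 1: L[0][0] = √(16) = 4.
  L[1][0] = (-4) / L[0][0] = -1.
Step 2: L[1][1] = √(1) = 1.
  L[2][0] = (12) / L[0][0] = 3.
  L[2][1] = (1) / L[1][1] = 1.
Step 3: L[2][2] = √(4) = 2.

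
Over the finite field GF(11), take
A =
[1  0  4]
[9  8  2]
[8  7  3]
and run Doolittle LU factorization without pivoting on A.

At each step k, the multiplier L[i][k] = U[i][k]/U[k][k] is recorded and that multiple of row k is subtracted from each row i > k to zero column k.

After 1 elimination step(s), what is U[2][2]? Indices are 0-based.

U[2][2] = 4

[col 0] pivot 1
  R1 -= 9*R0 → (0, 8, 10)  (L[1][0] := 9)
  R2 -= 8*R0 → (0, 7, 4)  (L[2][0] := 8)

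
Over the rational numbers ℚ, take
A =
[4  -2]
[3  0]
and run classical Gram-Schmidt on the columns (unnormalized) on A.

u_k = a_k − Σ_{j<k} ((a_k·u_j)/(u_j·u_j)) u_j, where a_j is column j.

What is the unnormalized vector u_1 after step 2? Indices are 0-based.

u_1 = (-18/25, 24/25)

Step 1: u_0 = a_0 = (4, 3).
Step 2: u_1 = a_1 − (-8/25)·u_0 = (-18/25, 24/25).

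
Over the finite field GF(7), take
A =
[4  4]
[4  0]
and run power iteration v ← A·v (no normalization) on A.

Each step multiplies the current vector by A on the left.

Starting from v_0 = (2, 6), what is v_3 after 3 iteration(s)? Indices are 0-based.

v_0 = (2, 6).
v_1 = A·v_0 = (4, 1).
v_2 = A·v_1 = (6, 2).
v_3 = A·v_2 = (4, 3).

v_3 = (4, 3)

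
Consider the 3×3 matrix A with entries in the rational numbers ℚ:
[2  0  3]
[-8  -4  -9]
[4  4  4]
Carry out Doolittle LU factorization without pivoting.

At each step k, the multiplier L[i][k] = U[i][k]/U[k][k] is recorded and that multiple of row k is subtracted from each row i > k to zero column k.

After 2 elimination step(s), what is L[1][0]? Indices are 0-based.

Step 1: pivot at (0,0) is 2.
  row1 ← row1 − (-4)·row0  ⇒  L[1][0]=-4, U row1=(0, -4, 3)
  row2 ← row2 − (2)·row0  ⇒  L[2][0]=2, U row2=(0, 4, -2)
Step 2: pivot at (1,1) is -4.
  row2 ← row2 − (-1)·row1  ⇒  L[2][1]=-1, U row2=(0, 0, 1)

L[1][0] = -4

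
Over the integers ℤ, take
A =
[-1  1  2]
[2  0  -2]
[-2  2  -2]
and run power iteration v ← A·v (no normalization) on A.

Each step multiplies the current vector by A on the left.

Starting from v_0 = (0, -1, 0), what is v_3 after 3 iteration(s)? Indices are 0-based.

v_3 = (17, -18, -2)

v_0 = (0, -1, 0).
v_1 = A·v_0 = (-1, 0, -2).
v_2 = A·v_1 = (-3, 2, 6).
v_3 = A·v_2 = (17, -18, -2).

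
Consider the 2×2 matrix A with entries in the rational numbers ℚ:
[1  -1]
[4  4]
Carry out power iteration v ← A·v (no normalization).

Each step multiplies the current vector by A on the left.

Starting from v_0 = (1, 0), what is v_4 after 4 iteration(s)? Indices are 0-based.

v_0 = (1, 0).
v_1 = A·v_0 = (1, 4).
v_2 = A·v_1 = (-3, 20).
v_3 = A·v_2 = (-23, 68).
v_4 = A·v_3 = (-91, 180).

v_4 = (-91, 180)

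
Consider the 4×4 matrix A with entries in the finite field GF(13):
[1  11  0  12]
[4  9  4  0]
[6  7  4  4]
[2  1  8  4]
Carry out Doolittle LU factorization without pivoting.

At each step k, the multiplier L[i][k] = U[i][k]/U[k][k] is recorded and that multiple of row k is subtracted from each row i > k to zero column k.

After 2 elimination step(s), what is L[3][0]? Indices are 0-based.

[col 0] pivot 1
  R1 -= 4*R0 → (0, 4, 4, 4)  (L[1][0] := 4)
  R2 -= 6*R0 → (0, 6, 4, 10)  (L[2][0] := 6)
  R3 -= 2*R0 → (0, 5, 8, 6)  (L[3][0] := 2)
[col 1] pivot 4
  R2 -= 8*R1 → (0, 0, 11, 4)  (L[2][1] := 8)
  R3 -= 11*R1 → (0, 0, 3, 1)  (L[3][1] := 11)

L[3][0] = 2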